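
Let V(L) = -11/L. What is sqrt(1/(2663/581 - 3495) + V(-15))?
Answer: sqrt(169574687758065)/15209490 ≈ 0.85618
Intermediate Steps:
sqrt(1/(2663/581 - 3495) + V(-15)) = sqrt(1/(2663/581 - 3495) - 11/(-15)) = sqrt(1/(2663*(1/581) - 3495) - 11*(-1/15)) = sqrt(1/(2663/581 - 3495) + 11/15) = sqrt(1/(-2027932/581) + 11/15) = sqrt(-581/2027932 + 11/15) = sqrt(22298537/30418980) = sqrt(169574687758065)/15209490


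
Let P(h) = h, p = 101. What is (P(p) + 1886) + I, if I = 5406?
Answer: 7393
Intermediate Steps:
(P(p) + 1886) + I = (101 + 1886) + 5406 = 1987 + 5406 = 7393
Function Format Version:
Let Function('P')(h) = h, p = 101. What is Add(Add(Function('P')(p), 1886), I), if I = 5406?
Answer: 7393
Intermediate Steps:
Add(Add(Function('P')(p), 1886), I) = Add(Add(101, 1886), 5406) = Add(1987, 5406) = 7393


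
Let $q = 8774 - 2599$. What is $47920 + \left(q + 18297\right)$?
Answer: $72392$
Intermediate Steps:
$q = 6175$ ($q = 8774 - 2599 = 6175$)
$47920 + \left(q + 18297\right) = 47920 + \left(6175 + 18297\right) = 47920 + 24472 = 72392$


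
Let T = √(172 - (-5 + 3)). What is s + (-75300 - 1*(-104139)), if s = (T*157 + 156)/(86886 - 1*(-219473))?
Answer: 8835087357/306359 + 157*√174/306359 ≈ 28839.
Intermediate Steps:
T = √174 (T = √(172 - 1*(-2)) = √(172 + 2) = √174 ≈ 13.191)
s = 156/306359 + 157*√174/306359 (s = (√174*157 + 156)/(86886 - 1*(-219473)) = (157*√174 + 156)/(86886 + 219473) = (156 + 157*√174)/306359 = (156 + 157*√174)*(1/306359) = 156/306359 + 157*√174/306359 ≈ 0.0072692)
s + (-75300 - 1*(-104139)) = (156/306359 + 157*√174/306359) + (-75300 - 1*(-104139)) = (156/306359 + 157*√174/306359) + (-75300 + 104139) = (156/306359 + 157*√174/306359) + 28839 = 8835087357/306359 + 157*√174/306359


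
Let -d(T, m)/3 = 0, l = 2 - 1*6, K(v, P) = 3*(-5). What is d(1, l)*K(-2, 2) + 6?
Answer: 6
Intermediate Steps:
K(v, P) = -15
l = -4 (l = 2 - 6 = -4)
d(T, m) = 0 (d(T, m) = -3*0 = 0)
d(1, l)*K(-2, 2) + 6 = 0*(-15) + 6 = 0 + 6 = 6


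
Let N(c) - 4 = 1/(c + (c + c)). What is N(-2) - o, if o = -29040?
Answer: 174263/6 ≈ 29044.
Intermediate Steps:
N(c) = 4 + 1/(3*c) (N(c) = 4 + 1/(c + (c + c)) = 4 + 1/(c + 2*c) = 4 + 1/(3*c))
N(-2) - o = (4 + (⅓)/(-2)) - 1*(-29040) = (4 + (⅓)*(-½)) + 29040 = (4 - ⅙) + 29040 = 23/6 + 29040 = 174263/6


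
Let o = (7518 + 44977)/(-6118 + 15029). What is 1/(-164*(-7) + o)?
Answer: 8911/10282323 ≈ 0.00086663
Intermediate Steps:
o = 52495/8911 ≈ 5.8910
1/(-164*(-7) + o) = 1/(-164*(-7) + 52495/8911) = 1/(1148 + 52495/8911) = 1/(10282323/8911) = 8911/10282323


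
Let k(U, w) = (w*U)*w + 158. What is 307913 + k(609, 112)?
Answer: 7947367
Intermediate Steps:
k(U, w) = 158 + U*w**2 (k(U, w) = (U*w)*w + 158 = U*w**2 + 158 = 158 + U*w**2)
307913 + k(609, 112) = 307913 + (158 + 609*112**2) = 307913 + (158 + 609*12544) = 307913 + (158 + 7639296) = 307913 + 7639454 = 7947367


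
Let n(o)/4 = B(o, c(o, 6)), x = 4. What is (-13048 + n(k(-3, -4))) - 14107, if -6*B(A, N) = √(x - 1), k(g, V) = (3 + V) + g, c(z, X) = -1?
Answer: -27155 - 2*√3/3 ≈ -27156.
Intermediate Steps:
k(g, V) = 3 + V + g
B(A, N) = -√3/6 (B(A, N) = -√(4 - 1)/6 = -√3/6)
n(o) = -2*√3/3 (n(o) = 4*(-√3/6) = -2*√3/3)
(-13048 + n(k(-3, -4))) - 14107 = (-13048 - 2*√3/3) - 14107 = -27155 - 2*√3/3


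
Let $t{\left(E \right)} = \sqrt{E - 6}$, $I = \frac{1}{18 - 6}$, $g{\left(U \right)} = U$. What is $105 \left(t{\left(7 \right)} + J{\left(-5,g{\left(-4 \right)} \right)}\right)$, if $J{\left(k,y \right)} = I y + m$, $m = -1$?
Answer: $-35$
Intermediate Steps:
$I = \frac{1}{12} \approx 0.083333$
$t{\left(E \right)} = \sqrt{-6 + E}$
$J{\left(k,y \right)} = -1 + \frac{y}{12}$ ($J{\left(k,y \right)} = \frac{y}{12} - 1 = -1 + \frac{y}{12}$)
$105 \left(t{\left(7 \right)} + J{\left(-5,g{\left(-4 \right)} \right)}\right) = 105 \left(\sqrt{-6 + 7} + \left(-1 + \frac{1}{12} \left(-4\right)\right)\right) = 105 \left(\sqrt{1} - \frac{4}{3}\right) = 105 \left(1 - \frac{4}{3}\right) = 105 \left(- \frac{1}{3}\right) = -35$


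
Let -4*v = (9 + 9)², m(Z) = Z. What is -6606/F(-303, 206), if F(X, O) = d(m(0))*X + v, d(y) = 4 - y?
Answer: 2202/431 ≈ 5.1090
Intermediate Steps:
v = -81 (v = -(9 + 9)²/4 = -¼*18² = -¼*324 = -81)
F(X, O) = -81 + 4*X (F(X, O) = (4 - 1*0)*X - 81 = (4 + 0)*X - 81 = 4*X - 81 = -81 + 4*X)
-6606/F(-303, 206) = -6606/(-81 + 4*(-303)) = -6606/(-81 - 1212) = -6606/(-1293) = -6606*(-1/1293) = 2202/431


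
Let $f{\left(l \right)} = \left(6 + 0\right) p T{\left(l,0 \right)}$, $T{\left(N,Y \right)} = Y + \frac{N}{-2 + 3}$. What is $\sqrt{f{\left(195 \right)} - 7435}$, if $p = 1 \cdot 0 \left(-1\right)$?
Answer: $i \sqrt{7435} \approx 86.226 i$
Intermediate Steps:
$p = 0$ ($p = 0 \left(-1\right) = 0$)
$T{\left(N,Y \right)} = N + Y$ ($T{\left(N,Y \right)} = Y + \frac{N}{1} = Y + N 1 = Y + N = N + Y$)
$f{\left(l \right)} = 0$ ($f{\left(l \right)} = \left(6 + 0\right) 0 \left(l + 0\right) = 6 \cdot 0 l = 0 l = 0$)
$\sqrt{f{\left(195 \right)} - 7435} = \sqrt{0 - 7435} = \sqrt{-7435} = i \sqrt{7435}$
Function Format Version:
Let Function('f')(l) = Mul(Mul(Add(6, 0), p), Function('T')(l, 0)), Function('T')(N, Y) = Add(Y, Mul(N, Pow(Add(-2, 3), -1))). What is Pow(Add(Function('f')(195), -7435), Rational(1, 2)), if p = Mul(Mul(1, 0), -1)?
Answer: Mul(I, Pow(7435, Rational(1, 2))) ≈ Mul(86.226, I)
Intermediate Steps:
p = 0 (p = Mul(0, -1) = 0)
Function('T')(N, Y) = Add(N, Y) (Function('T')(N, Y) = Add(Y, Mul(N, Pow(1, -1))) = Add(Y, Mul(N, 1)) = Add(Y, N) = Add(N, Y))
Function('f')(l) = 0 (Function('f')(l) = Mul(Mul(Add(6, 0), 0), Add(l, 0)) = Mul(Mul(6, 0), l) = Mul(0, l) = 0)
Pow(Add(Function('f')(195), -7435), Rational(1, 2)) = Pow(Add(0, -7435), Rational(1, 2)) = Pow(-7435, Rational(1, 2)) = Mul(I, Pow(7435, Rational(1, 2)))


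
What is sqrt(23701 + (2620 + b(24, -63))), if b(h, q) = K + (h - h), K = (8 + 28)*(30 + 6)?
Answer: sqrt(27617) ≈ 166.18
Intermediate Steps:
K = 1296 (K = 36*36 = 1296)
b(h, q) = 1296 (b(h, q) = 1296 + (h - h) = 1296 + 0 = 1296)
sqrt(23701 + (2620 + b(24, -63))) = sqrt(23701 + (2620 + 1296)) = sqrt(23701 + 3916) = sqrt(27617)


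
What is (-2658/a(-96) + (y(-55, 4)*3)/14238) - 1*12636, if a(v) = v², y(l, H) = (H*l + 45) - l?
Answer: -15352817869/1214976 ≈ -12636.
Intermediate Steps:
y(l, H) = 45 - l + H*l (y(l, H) = (45 + H*l) - l = 45 - l + H*l)
(-2658/a(-96) + (y(-55, 4)*3)/14238) - 1*12636 = (-2658/((-96)²) + ((45 - 1*(-55) + 4*(-55))*3)/14238) - 1*12636 = (-2658/9216 + ((45 + 55 - 220)*3)*(1/14238)) - 12636 = (-2658*1/9216 - 120*3*(1/14238)) - 12636 = (-443/1536 - 360*1/14238) - 12636 = (-443/1536 - 20/791) - 12636 = -381133/1214976 - 12636 = -15352817869/1214976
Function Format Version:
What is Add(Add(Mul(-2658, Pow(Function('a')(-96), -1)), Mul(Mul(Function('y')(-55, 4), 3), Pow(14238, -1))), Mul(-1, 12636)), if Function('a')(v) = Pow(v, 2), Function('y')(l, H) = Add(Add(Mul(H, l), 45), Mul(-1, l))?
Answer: Rational(-15352817869, 1214976) ≈ -12636.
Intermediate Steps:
Function('y')(l, H) = Add(45, Mul(-1, l), Mul(H, l)) (Function('y')(l, H) = Add(Add(45, Mul(H, l)), Mul(-1, l)) = Add(45, Mul(-1, l), Mul(H, l)))
Add(Add(Mul(-2658, Pow(Function('a')(-96), -1)), Mul(Mul(Function('y')(-55, 4), 3), Pow(14238, -1))), Mul(-1, 12636)) = Add(Add(Mul(-2658, Pow(Pow(-96, 2), -1)), Mul(Mul(Add(45, Mul(-1, -55), Mul(4, -55)), 3), Pow(14238, -1))), Mul(-1, 12636)) = Add(Add(Mul(-2658, Pow(9216, -1)), Mul(Mul(Add(45, 55, -220), 3), Rational(1, 14238))), -12636) = Add(Add(Mul(-2658, Rational(1, 9216)), Mul(Mul(-120, 3), Rational(1, 14238))), -12636) = Add(Add(Rational(-443, 1536), Mul(-360, Rational(1, 14238))), -12636) = Add(Add(Rational(-443, 1536), Rational(-20, 791)), -12636) = Add(Rational(-381133, 1214976), -12636) = Rational(-15352817869, 1214976)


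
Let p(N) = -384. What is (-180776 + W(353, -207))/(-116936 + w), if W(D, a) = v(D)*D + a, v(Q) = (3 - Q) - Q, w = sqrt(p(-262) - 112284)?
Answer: 12545537228/3418535191 + 214571*I*sqrt(28167)/3418535191 ≈ 3.6699 + 0.010534*I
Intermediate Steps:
w = 2*I*sqrt(28167) (w = sqrt(-384 - 112284) = sqrt(-112668) = 2*I*sqrt(28167) ≈ 335.66*I)
v(Q) = 3 - 2*Q
W(D, a) = a + D*(3 - 2*D) (W(D, a) = (3 - 2*D)*D + a = D*(3 - 2*D) + a = a + D*(3 - 2*D))
(-180776 + W(353, -207))/(-116936 + w) = (-180776 + (-207 - 1*353*(-3 + 2*353)))/(-116936 + 2*I*sqrt(28167)) = (-180776 + (-207 - 1*353*(-3 + 706)))/(-116936 + 2*I*sqrt(28167)) = (-180776 + (-207 - 1*353*703))/(-116936 + 2*I*sqrt(28167)) = (-180776 + (-207 - 248159))/(-116936 + 2*I*sqrt(28167)) = (-180776 - 248366)/(-116936 + 2*I*sqrt(28167)) = -429142/(-116936 + 2*I*sqrt(28167))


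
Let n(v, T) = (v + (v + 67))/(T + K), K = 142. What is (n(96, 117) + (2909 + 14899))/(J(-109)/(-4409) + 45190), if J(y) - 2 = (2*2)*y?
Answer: 78519881/199243144 ≈ 0.39409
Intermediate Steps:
J(y) = 2 + 4*y (J(y) = 2 + (2*2)*y = 2 + 4*y)
n(v, T) = (67 + 2*v)/(142 + T) (n(v, T) = (v + (v + 67))/(T + 142) = (v + (67 + v))/(142 + T) = (67 + 2*v)/(142 + T))
(n(96, 117) + (2909 + 14899))/(J(-109)/(-4409) + 45190) = ((67 + 2*96)/(142 + 117) + (2909 + 14899))/((2 + 4*(-109))/(-4409) + 45190) = ((67 + 192)/259 + 17808)/((2 - 436)*(-1/4409) + 45190) = ((1/259)*259 + 17808)/(-434*(-1/4409) + 45190) = (1 + 17808)/(434/4409 + 45190) = 17809/(199243144/4409) = 17809*(4409/199243144) = 78519881/199243144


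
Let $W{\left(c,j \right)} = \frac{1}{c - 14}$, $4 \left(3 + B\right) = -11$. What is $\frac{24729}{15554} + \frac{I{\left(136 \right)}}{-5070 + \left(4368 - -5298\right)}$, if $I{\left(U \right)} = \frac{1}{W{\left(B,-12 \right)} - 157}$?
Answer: $\frac{705054977111}{443464542444} \approx 1.5899$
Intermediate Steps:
$B = - \frac{23}{4}$ ($B = -3 + \frac{1}{4} \left(-11\right) = -3 - \frac{11}{4} = - \frac{23}{4} \approx -5.75$)
$W{\left(c,j \right)} = \frac{1}{-14 + c}$
$I{\left(U \right)} = - \frac{79}{12407}$ ($I{\left(U \right)} = \frac{1}{\frac{1}{-14 - \frac{23}{4}} - 157} = \frac{1}{\frac{1}{- \frac{79}{4}} - 157} = \frac{1}{- \frac{4}{79} - 157} = \frac{1}{- \frac{12407}{79}} = - \frac{79}{12407}$)
$\frac{24729}{15554} + \frac{I{\left(136 \right)}}{-5070 + \left(4368 - -5298\right)} = \frac{24729}{15554} - \frac{79}{12407 \left(-5070 + \left(4368 - -5298\right)\right)} = 24729 \cdot \frac{1}{15554} - \frac{79}{12407 \left(-5070 + \left(4368 + 5298\right)\right)} = \frac{24729}{15554} - \frac{79}{12407 \left(-5070 + 9666\right)} = \frac{24729}{15554} - \frac{79}{12407 \cdot 4596} = \frac{24729}{15554} - \frac{79}{57022572} = \frac{705054977111}{443464542444}$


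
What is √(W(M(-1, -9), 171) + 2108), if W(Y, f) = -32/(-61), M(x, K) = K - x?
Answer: 2*√1961455/61 ≈ 45.919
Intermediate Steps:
W(Y, f) = 32/61 (W(Y, f) = -32*(-1/61) = 32/61)
√(W(M(-1, -9), 171) + 2108) = √(32/61 + 2108) = √(128620/61) = 2*√1961455/61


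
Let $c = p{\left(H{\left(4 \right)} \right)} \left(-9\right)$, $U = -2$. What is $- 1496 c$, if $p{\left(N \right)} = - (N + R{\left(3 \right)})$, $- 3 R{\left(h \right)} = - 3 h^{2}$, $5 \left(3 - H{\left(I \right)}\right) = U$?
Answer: $- \frac{834768}{5} \approx -1.6695 \cdot 10^{5}$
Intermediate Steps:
$H{\left(I \right)} = \frac{17}{5}$ ($H{\left(I \right)} = 3 - - \frac{2}{5} = 3 + \frac{2}{5} = \frac{17}{5}$)
$R{\left(h \right)} = h^{2}$ ($R{\left(h \right)} = - \frac{\left(-3\right) h^{2}}{3} = h^{2}$)
$p{\left(N \right)} = -9 - N$ ($p{\left(N \right)} = - (N + 3^{2}) = - (N + 9) = - (9 + N) = -9 - N$)
$c = \frac{558}{5}$ ($c = \left(-9 - \frac{17}{5}\right) \left(-9\right) = \left(- \frac{62}{5}\right) \left(-9\right) = \frac{558}{5} \approx 111.6$)
$- 1496 c = \left(-1496\right) \frac{558}{5} = - \frac{834768}{5}$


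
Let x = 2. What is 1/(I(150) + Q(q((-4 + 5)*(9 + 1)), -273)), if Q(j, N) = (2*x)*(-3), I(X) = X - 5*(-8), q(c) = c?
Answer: 1/178 ≈ 0.0056180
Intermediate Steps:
I(X) = 40 + X (I(X) = X + 40 = 40 + X)
Q(j, N) = -12 (Q(j, N) = (2*2)*(-3) = 4*(-3) = -12)
1/(I(150) + Q(q((-4 + 5)*(9 + 1)), -273)) = 1/((40 + 150) - 12) = 1/(190 - 12) = 1/178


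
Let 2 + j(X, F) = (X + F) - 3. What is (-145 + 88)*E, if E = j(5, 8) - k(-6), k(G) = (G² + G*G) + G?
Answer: 3306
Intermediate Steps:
k(G) = G + 2*G² (k(G) = (G² + G²) + G = 2*G² + G = G + 2*G²)
j(X, F) = -5 + F + X (j(X, F) = -2 + ((X + F) - 3) = -2 + ((F + X) - 3) = -2 + (-3 + F + X) = -5 + F + X)
E = -58 (E = (-5 + 8 + 5) - (-6)*(1 + 2*(-6)) = 8 - (-6)*(1 - 12) = 8 - (-6)*(-11) = 8 - 1*66 = 8 - 66 = -58)
(-145 + 88)*E = (-145 + 88)*(-58) = -57*(-58) = 3306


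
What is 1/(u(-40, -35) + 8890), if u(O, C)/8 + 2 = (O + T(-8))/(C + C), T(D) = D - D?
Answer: 7/62150 ≈ 0.00011263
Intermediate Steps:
T(D) = 0
u(O, C) = -16 + 4*O/C (u(O, C) = -16 + 8*((O + 0)/(C + C)) = -16 + 8*(O/((2*C))) = -16 + 8*(O*(1/(2*C))) = -16 + 8*(O/(2*C)) = -16 + 4*O/C)
1/(u(-40, -35) + 8890) = 1/((-16 + 4*(-40)/(-35)) + 8890) = 1/((-16 + 4*(-40)*(-1/35)) + 8890) = 1/((-16 + 32/7) + 8890) = 1/(-80/7 + 8890) = 1/(62150/7) = 7/62150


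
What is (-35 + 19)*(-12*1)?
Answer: 192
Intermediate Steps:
(-35 + 19)*(-12*1) = -16*(-12) = 192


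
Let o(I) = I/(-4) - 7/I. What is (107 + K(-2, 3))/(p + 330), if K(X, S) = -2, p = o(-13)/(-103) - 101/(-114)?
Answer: 32055660/101005609 ≈ 0.31737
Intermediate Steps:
o(I) = -7/I - I/4 (o(I) = I*(-¼) - 7/I = -I/4 - 7/I = -7/I - I/4)
p = 259249/305292 (p = (-7/(-13) - ¼*(-13))/(-103) - 101/(-114) = (-7*(-1/13) + 13/4)*(-1/103) - 101*(-1/114) = (7/13 + 13/4)*(-1/103) + 101/114 = (197/52)*(-1/103) + 101/114 = -197/5356 + 101/114 = 259249/305292 ≈ 0.84918)
(107 + K(-2, 3))/(p + 330) = (107 - 2)/(259249/305292 + 330) = 105/(101005609/305292) = 105*(305292/101005609) = 32055660/101005609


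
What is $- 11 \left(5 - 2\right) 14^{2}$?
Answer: $-6468$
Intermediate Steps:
$- 11 \left(5 - 2\right) 14^{2} = \left(-11\right) 3 \cdot 196 = \left(-33\right) 196 = -6468$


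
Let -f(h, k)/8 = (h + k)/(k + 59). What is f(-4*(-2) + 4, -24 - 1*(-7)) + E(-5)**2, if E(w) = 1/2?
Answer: 101/84 ≈ 1.2024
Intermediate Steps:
E(w) = 1/2
f(h, k) = -8*(h + k)/(59 + k) (f(h, k) = -8*(h + k)/(k + 59) = -8*(h + k)/(59 + k))
f(-4*(-2) + 4, -24 - 1*(-7)) + E(-5)**2 = 8*(-(-4*(-2) + 4) - (-24 - 1*(-7)))/(59 + (-24 - 1*(-7))) + (1/2)**2 = 8*(-(8 + 4) - (-24 + 7))/(59 + (-24 + 7)) + 1/4 = 8*(-1*12 - 1*(-17))/(59 - 17) + 1/4 = 8*(-12 + 17)/42 + 1/4 = 8*(1/42)*5 + 1/4 = 20/21 + 1/4 = 101/84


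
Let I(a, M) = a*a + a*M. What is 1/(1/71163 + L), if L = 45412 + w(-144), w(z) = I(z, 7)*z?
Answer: -71163/198930473459 ≈ -3.5773e-7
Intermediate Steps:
I(a, M) = a² + M*a
w(z) = z²*(7 + z) (w(z) = (z*(7 + z))*z = z²*(7 + z))
L = -2795420 (L = 45412 + (-144)²*(7 - 144) = 45412 + 20736*(-137) = 45412 - 2840832 = -2795420)
1/(1/71163 + L) = 1/(1/71163 - 2795420) = 1/(-198930473459/71163) = -71163/198930473459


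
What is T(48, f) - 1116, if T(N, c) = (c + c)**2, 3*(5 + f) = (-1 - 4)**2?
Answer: -9644/9 ≈ -1071.6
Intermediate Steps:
f = 10/3 (f = -5 + (-1 - 4)**2/3 = -5 + (1/3)*(-5)**2 = -5 + (1/3)*25 = -5 + 25/3 = 10/3 ≈ 3.3333)
T(N, c) = 4*c**2 (T(N, c) = (2*c)**2 = 4*c**2)
T(48, f) - 1116 = 4*(10/3)**2 - 1116 = 4*(100/9) - 1116 = 400/9 - 1116 = -9644/9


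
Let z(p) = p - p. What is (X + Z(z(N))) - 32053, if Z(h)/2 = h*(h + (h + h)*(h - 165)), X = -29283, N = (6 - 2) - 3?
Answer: -61336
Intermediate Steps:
N = 1 (N = 4 - 3 = 1)
z(p) = 0
Z(h) = 2*h*(h + 2*h*(-165 + h)) (Z(h) = 2*(h*(h + (h + h)*(h - 165))) = 2*(h*(h + (2*h)*(-165 + h))) = 2*(h*(h + 2*h*(-165 + h))) = 2*h*(h + 2*h*(-165 + h)))
(X + Z(z(N))) - 32053 = (-29283 + 0²*(-658 + 4*0)) - 32053 = (-29283 + 0*(-658 + 0)) - 32053 = (-29283 + 0*(-658)) - 32053 = (-29283 + 0) - 32053 = -29283 - 32053 = -61336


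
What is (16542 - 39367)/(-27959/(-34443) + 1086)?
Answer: -786161475/37433057 ≈ -21.002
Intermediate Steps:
(16542 - 39367)/(-27959/(-34443) + 1086) = -22825/(-27959*(-1/34443) + 1086) = -22825/(27959/34443 + 1086) = -22825/37433057/34443 = -22825*34443/37433057 = -786161475/37433057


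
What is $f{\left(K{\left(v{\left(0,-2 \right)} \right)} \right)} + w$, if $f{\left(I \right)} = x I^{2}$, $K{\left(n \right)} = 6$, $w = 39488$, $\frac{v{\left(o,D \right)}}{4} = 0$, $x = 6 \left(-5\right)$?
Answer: $38408$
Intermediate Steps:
$x = -30$
$v{\left(o,D \right)} = 0$ ($v{\left(o,D \right)} = 4 \cdot 0 = 0$)
$f{\left(I \right)} = - 30 I^{2}$
$f{\left(K{\left(v{\left(0,-2 \right)} \right)} \right)} + w = - 30 \cdot 6^{2} + 39488 = \left(-30\right) 36 + 39488 = -1080 + 39488 = 38408$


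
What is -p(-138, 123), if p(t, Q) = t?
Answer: 138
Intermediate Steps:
-p(-138, 123) = -1*(-138) = 138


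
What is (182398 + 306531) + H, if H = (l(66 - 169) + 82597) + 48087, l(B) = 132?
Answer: 619745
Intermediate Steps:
H = 130816 (H = (132 + 82597) + 48087 = 82729 + 48087 = 130816)
(182398 + 306531) + H = (182398 + 306531) + 130816 = 488929 + 130816 = 619745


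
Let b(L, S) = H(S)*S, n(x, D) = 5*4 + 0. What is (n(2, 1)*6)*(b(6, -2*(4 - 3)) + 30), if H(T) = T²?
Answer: 2640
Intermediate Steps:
n(x, D) = 20 (n(x, D) = 20 + 0 = 20)
b(L, S) = S³ (b(L, S) = S²*S = S³)
(n(2, 1)*6)*(b(6, -2*(4 - 3)) + 30) = (20*6)*((-2*(4 - 3))³ + 30) = 120*((-2*1)³ + 30) = 120*((-2)³ + 30) = 120*(-8 + 30) = 120*22 = 2640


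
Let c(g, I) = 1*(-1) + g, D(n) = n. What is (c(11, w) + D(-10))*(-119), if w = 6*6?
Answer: 0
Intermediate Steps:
w = 36
c(g, I) = -1 + g
(c(11, w) + D(-10))*(-119) = ((-1 + 11) - 10)*(-119) = (10 - 10)*(-119) = 0*(-119) = 0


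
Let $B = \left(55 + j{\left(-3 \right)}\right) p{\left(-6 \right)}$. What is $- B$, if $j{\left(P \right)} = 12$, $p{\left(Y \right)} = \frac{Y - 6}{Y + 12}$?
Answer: $134$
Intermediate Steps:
$p{\left(Y \right)} = \frac{-6 + Y}{12 + Y}$
$B = -134$ ($B = \left(55 + 12\right) \frac{-6 - 6}{12 - 6} = 67 \cdot \frac{1}{6} \left(-12\right) = 67 \left(-2\right) = -134$)
$- B = \left(-1\right) \left(-134\right) = 134$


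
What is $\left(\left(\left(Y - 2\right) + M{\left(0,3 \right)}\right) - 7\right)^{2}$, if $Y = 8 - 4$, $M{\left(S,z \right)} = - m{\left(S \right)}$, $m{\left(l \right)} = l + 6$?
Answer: $121$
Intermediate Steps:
$m{\left(l \right)} = 6 + l$
$M{\left(S,z \right)} = -6 - S$ ($M{\left(S,z \right)} = - (6 + S) = -6 - S$)
$Y = 4$ ($Y = 8 - 4 = 4$)
$\left(\left(\left(Y - 2\right) + M{\left(0,3 \right)}\right) - 7\right)^{2} = \left(\left(\left(4 - 2\right) - 6\right) - 7\right)^{2} = \left(\left(2 + \left(-6 + 0\right)\right) - 7\right)^{2} = \left(\left(2 - 6\right) - 7\right)^{2} = \left(-4 - 7\right)^{2} = \left(-11\right)^{2} = 121$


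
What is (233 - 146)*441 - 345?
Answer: 38022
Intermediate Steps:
(233 - 146)*441 - 345 = 87*441 - 345 = 38367 - 345 = 38022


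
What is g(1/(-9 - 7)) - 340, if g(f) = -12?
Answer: -352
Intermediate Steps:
g(1/(-9 - 7)) - 340 = -12 - 340 = -352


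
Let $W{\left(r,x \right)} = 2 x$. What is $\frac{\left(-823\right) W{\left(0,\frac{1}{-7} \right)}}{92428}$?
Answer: $\frac{823}{323498} \approx 0.0025441$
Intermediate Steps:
$\frac{\left(-823\right) W{\left(0,\frac{1}{-7} \right)}}{92428} = \frac{\left(-823\right) \frac{2}{-7}}{92428} = - 823 \cdot 2 \left(- \frac{1}{7}\right) \frac{1}{92428} = \left(-823\right) \left(- \frac{2}{7}\right) \frac{1}{92428} = \frac{1646}{7} \cdot \frac{1}{92428} = \frac{823}{323498}$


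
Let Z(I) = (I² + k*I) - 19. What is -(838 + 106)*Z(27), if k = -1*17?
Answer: -236944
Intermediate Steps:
k = -17
Z(I) = -19 + I² - 17*I (Z(I) = (I² - 17*I) - 19 = -19 + I² - 17*I)
-(838 + 106)*Z(27) = -(838 + 106)*(-19 + 27² - 17*27) = -944*(-19 + 729 - 459) = -944*251 = -1*236944 = -236944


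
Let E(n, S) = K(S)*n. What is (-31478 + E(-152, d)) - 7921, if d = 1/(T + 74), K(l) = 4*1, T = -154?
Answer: -40007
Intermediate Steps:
K(l) = 4
d = -1/80 (d = 1/(-154 + 74) = 1/(-80) = -1/80 ≈ -0.012500)
E(n, S) = 4*n
(-31478 + E(-152, d)) - 7921 = (-31478 + 4*(-152)) - 7921 = (-31478 - 608) - 7921 = -32086 - 7921 = -40007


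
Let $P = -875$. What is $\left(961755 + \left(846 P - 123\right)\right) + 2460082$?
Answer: $2681464$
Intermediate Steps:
$\left(961755 + \left(846 P - 123\right)\right) + 2460082 = \left(961755 + \left(846 \left(-875\right) - 123\right)\right) + 2460082 = \left(961755 + \left(-740250 + \left(-122 + \left(-89 + 88\right)\right)\right)\right) + 2460082 = \left(961755 - 740373\right) + 2460082 = 221382 + 2460082 = 2681464$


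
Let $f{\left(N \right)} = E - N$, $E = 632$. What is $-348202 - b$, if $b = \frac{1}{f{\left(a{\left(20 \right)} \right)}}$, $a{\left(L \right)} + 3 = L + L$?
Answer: $- \frac{207180191}{595} \approx -3.482 \cdot 10^{5}$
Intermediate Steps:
$a{\left(L \right)} = -3 + 2 L$ ($a{\left(L \right)} = -3 + \left(L + L\right) = -3 + 2 L$)
$f{\left(N \right)} = 632 - N$
$b = \frac{1}{595}$ ($b = \frac{1}{632 - \left(-3 + 2 \cdot 20\right)} = \frac{1}{632 - \left(-3 + 40\right)} = \frac{1}{632 - 37} = \frac{1}{595} \approx 0.0016807$)
$-348202 - b = -348202 - \frac{1}{595} = - \frac{207180191}{595}$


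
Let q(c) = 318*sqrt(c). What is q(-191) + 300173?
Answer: 300173 + 318*I*sqrt(191) ≈ 3.0017e+5 + 4394.8*I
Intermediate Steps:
q(-191) + 300173 = 318*sqrt(-191) + 300173 = 318*(I*sqrt(191)) + 300173 = 318*I*sqrt(191) + 300173 = 300173 + 318*I*sqrt(191)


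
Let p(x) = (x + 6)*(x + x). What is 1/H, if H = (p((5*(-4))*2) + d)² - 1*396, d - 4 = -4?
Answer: 1/7398004 ≈ 1.3517e-7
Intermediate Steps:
d = 0 (d = 4 - 4 = 0)
p(x) = 2*x*(6 + x) (p(x) = (6 + x)*(2*x) = 2*x*(6 + x))
H = 7398004 (H = (2*((5*(-4))*2)*(6 + (5*(-4))*2) + 0)² - 1*396 = (2*(-20*2)*(6 - 20*2) + 0)² - 396 = (2*(-40)*(6 - 40) + 0)² - 396 = (2*(-40)*(-34) + 0)² - 396 = (2720 + 0)² - 396 = 2720² - 396 = 7398400 - 396 = 7398004)
1/H = 1/7398004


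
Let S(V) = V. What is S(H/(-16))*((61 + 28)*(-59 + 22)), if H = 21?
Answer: 69153/16 ≈ 4322.1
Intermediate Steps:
S(H/(-16))*((61 + 28)*(-59 + 22)) = (21/(-16))*((61 + 28)*(-59 + 22)) = (21*(-1/16))*(89*(-37)) = -21/16*(-3293) = 69153/16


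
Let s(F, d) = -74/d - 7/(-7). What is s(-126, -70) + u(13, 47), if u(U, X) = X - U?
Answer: 1262/35 ≈ 36.057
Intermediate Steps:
s(F, d) = 1 - 74/d (s(F, d) = -74/d - 7*(-1/7) = -74/d + 1 = 1 - 74/d)
s(-126, -70) + u(13, 47) = (-74 - 70)/(-70) + (47 - 1*13) = -1/70*(-144) + (47 - 13) = 72/35 + 34 = 1262/35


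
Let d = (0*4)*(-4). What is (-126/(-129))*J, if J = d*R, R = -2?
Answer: 0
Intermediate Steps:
d = 0 (d = 0*(-4) = 0)
J = 0 (J = 0*(-2) = 0)
(-126/(-129))*J = -126/(-129)*0 = -126*(-1/129)*0 = (42/43)*0 = 0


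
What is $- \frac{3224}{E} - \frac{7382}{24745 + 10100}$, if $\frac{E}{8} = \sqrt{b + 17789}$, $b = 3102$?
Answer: $- \frac{7382}{34845} - \frac{31 \sqrt{20891}}{1607} \approx -3.0001$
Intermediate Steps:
$E = 8 \sqrt{20891}$ ($E = 8 \sqrt{3102 + 17789} = 8 \sqrt{20891} \approx 1156.3$)
$- \frac{3224}{E} - \frac{7382}{24745 + 10100} = - \frac{3224}{8 \sqrt{20891}} - \frac{7382}{24745 + 10100} = - 3224 \frac{\sqrt{20891}}{167128} - \frac{7382}{34845} = - \frac{31 \sqrt{20891}}{1607} - \frac{7382}{34845} = - \frac{7382}{34845} - \frac{31 \sqrt{20891}}{1607}$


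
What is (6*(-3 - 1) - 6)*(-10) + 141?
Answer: 441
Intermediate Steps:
(6*(-3 - 1) - 6)*(-10) + 141 = (6*(-4) - 6)*(-10) + 141 = (-24 - 6)*(-10) + 141 = -30*(-10) + 141 = 300 + 141 = 441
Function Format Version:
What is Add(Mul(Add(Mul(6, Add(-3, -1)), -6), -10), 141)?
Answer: 441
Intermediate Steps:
Add(Mul(Add(Mul(6, Add(-3, -1)), -6), -10), 141) = Add(Mul(Add(Mul(6, -4), -6), -10), 141) = Add(Mul(Add(-24, -6), -10), 141) = Add(Mul(-30, -10), 141) = Add(300, 141) = 441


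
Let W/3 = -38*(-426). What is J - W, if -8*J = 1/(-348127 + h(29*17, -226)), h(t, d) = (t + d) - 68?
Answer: -135174203135/2783424 ≈ -48564.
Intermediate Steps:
W = 48564 (W = 3*(-38*(-426)) = 3*16188 = 48564)
h(t, d) = -68 + d + t (h(t, d) = (d + t) - 68 = -68 + d + t)
J = 1/2783424 (J = -1/(8*(-348127 + (-68 - 226 + 29*17))) = -1/(8*(-348127 + (-68 - 226 + 493))) = -1/(8*(-348127 + 199)) = -⅛/(-347928) = -⅛*(-1/347928) = 1/2783424 ≈ 3.5927e-7)
J - W = 1/2783424 - 1*48564 = 1/2783424 - 48564 = -135174203135/2783424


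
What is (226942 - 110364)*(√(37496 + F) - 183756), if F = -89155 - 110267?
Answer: -21421906968 + 116578*I*√161926 ≈ -2.1422e+10 + 4.6911e+7*I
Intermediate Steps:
F = -199422
(226942 - 110364)*(√(37496 + F) - 183756) = (226942 - 110364)*(√(37496 - 199422) - 183756) = 116578*(√(-161926) - 183756) = 116578*(I*√161926 - 183756) = 116578*(-183756 + I*√161926) = -21421906968 + 116578*I*√161926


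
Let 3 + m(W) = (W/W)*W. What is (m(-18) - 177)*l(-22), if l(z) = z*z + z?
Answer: -91476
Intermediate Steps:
m(W) = -3 + W (m(W) = -3 + (W/W)*W = -3 + 1*W = -3 + W)
l(z) = z + z² (l(z) = z² + z = z + z²)
(m(-18) - 177)*l(-22) = ((-3 - 18) - 177)*(-22*(1 - 22)) = (-21 - 177)*(-22*(-21)) = -198*462 = -91476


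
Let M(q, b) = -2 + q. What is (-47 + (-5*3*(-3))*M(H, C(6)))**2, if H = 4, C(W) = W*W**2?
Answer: 1849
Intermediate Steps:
C(W) = W**3
(-47 + (-5*3*(-3))*M(H, C(6)))**2 = (-47 + (-5*3*(-3))*(-2 + 4))**2 = (-47 - 15*(-3)*2)**2 = (-47 + 45*2)**2 = (-47 + 90)**2 = 43**2 = 1849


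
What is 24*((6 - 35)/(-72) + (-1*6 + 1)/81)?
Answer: 221/27 ≈ 8.1852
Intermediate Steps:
24*((6 - 35)/(-72) + (-1*6 + 1)/81) = 24*(-29*(-1/72) + (-6 + 1)*(1/81)) = 24*(29/72 - 5*1/81) = 24*(29/72 - 5/81) = 24*(221/648) = 221/27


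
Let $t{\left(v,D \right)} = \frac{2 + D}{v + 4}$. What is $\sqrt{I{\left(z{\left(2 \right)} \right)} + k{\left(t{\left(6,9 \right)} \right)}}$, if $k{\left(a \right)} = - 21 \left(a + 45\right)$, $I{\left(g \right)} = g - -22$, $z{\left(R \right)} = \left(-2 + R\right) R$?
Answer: $\frac{i \sqrt{94610}}{10} \approx 30.759 i$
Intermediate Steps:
$z{\left(R \right)} = R \left(-2 + R\right)$
$I{\left(g \right)} = 22 + g$ ($I{\left(g \right)} = g + 22 = 22 + g$)
$t{\left(v,D \right)} = \frac{2 + D}{4 + v}$
$k{\left(a \right)} = -945 - 21 a$ ($k{\left(a \right)} = - 21 \left(45 + a\right) = -945 - 21 a$)
$\sqrt{I{\left(z{\left(2 \right)} \right)} + k{\left(t{\left(6,9 \right)} \right)}} = \sqrt{\left(22 + 2 \left(-2 + 2\right)\right) - \left(945 + 21 \frac{2 + 9}{4 + 6}\right)} = \sqrt{\left(22 + 2 \cdot 0\right) - \left(945 + 21 \cdot \frac{1}{10} \cdot 11\right)} = \sqrt{\left(22 + 0\right) - \left(945 + 21 \cdot \frac{1}{10} \cdot 11\right)} = \sqrt{22 - \frac{9681}{10}} = \sqrt{- \frac{9461}{10}} = \frac{i \sqrt{94610}}{10}$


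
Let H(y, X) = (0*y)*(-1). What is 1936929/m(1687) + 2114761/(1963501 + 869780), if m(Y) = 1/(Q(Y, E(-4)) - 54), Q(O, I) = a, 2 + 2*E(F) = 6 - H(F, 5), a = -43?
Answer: -48392983535272/257571 ≈ -1.8788e+8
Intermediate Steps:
H(y, X) = 0 (H(y, X) = 0*(-1) = 0)
E(F) = 2 (E(F) = -1 + (6 - 1*0)/2 = -1 + (6 + 0)/2 = -1 + (½)*6 = -1 + 3 = 2)
Q(O, I) = -43
m(Y) = -1/97 (m(Y) = 1/(-43 - 54) = 1/(-97) = -1/97)
1936929/m(1687) + 2114761/(1963501 + 869780) = 1936929/(-1/97) + 2114761/(1963501 + 869780) = 1936929*(-97) + 2114761/2833281 = -187882113 + 2114761*(1/2833281) = -187882113 + 192251/257571 = -48392983535272/257571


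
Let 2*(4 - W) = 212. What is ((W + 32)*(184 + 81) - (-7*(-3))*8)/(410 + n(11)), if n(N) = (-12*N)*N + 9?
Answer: 18718/1033 ≈ 18.120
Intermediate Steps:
W = -102 (W = 4 - ½*212 = 4 - 106 = -102)
n(N) = 9 - 12*N² (n(N) = -12*N² + 9 = 9 - 12*N²)
((W + 32)*(184 + 81) - (-7*(-3))*8)/(410 + n(11)) = ((-102 + 32)*(184 + 81) - (-7*(-3))*8)/(410 + (9 - 12*11²)) = (-70*265 - 21*8)/(410 + (9 - 12*121)) = (-18550 - 1*168)/(410 + (9 - 1452)) = (-18550 - 168)/(410 - 1443) = -18718/(-1033) = -18718*(-1/1033) = 18718/1033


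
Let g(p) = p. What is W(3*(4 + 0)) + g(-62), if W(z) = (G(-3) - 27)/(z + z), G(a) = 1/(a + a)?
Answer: -9091/144 ≈ -63.132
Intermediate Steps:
G(a) = 1/(2*a)
W(z) = -163/(12*z) (W(z) = ((½)/(-3) - 27)/(z + z) = ((½)*(-⅓) - 27)/((2*z)) = (-⅙ - 27)*(1/(2*z)) = -163/(12*z))
W(3*(4 + 0)) + g(-62) = -163*1/(3*(4 + 0))/12 - 62 = -163/(12*(3*4)) - 62 = -163/12/12 - 62 = -163/12*1/12 - 62 = -163/144 - 62 = -9091/144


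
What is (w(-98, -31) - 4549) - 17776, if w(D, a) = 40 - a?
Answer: -22254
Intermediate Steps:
(w(-98, -31) - 4549) - 17776 = ((40 - 1*(-31)) - 4549) - 17776 = ((40 + 31) - 4549) - 17776 = (71 - 4549) - 17776 = -4478 - 17776 = -22254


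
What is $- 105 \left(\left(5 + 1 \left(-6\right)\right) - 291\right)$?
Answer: $30660$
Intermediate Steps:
$- 105 \left(\left(5 + 1 \left(-6\right)\right) - 291\right) = - 105 \left(\left(5 - 6\right) - 291\right) = - 105 \left(-1 - 291\right) = \left(-105\right) \left(-292\right) = 30660$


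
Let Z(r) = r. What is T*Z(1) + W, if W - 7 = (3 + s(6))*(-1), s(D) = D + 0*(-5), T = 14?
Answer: 12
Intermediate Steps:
s(D) = D (s(D) = D + 0 = D)
W = -2 (W = 7 + (3 + 6)*(-1) = 7 + 9*(-1) = 7 - 9 = -2)
T*Z(1) + W = 14*1 - 2 = 14 - 2 = 12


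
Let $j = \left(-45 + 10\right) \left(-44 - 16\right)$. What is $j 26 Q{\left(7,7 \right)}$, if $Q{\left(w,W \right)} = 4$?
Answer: $218400$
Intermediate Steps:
$j = 2100$ ($j = - 35 \left(-44 - 16\right) = \left(-35\right) \left(-60\right) = 2100$)
$j 26 Q{\left(7,7 \right)} = 2100 \cdot 26 \cdot 4 = 54600 \cdot 4 = 218400$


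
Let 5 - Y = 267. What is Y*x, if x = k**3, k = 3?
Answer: -7074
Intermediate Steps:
Y = -262 (Y = 5 - 1*267 = 5 - 267 = -262)
x = 27 (x = 3**3 = 27)
Y*x = -262*27 = -7074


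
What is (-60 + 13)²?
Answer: 2209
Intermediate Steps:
(-60 + 13)² = (-47)² = 2209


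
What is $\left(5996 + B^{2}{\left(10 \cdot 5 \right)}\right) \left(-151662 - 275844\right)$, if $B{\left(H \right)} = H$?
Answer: $-3632090976$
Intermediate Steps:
$\left(5996 + B^{2}{\left(10 \cdot 5 \right)}\right) \left(-151662 - 275844\right) = \left(5996 + \left(10 \cdot 5\right)^{2}\right) \left(-151662 - 275844\right) = \left(5996 + 50^{2}\right) \left(-427506\right) = \left(5996 + 2500\right) \left(-427506\right) = 8496 \left(-427506\right) = -3632090976$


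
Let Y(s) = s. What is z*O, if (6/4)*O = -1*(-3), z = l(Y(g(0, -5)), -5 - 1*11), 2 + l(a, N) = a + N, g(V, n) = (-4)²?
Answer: -4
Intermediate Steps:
g(V, n) = 16
l(a, N) = -2 + N + a (l(a, N) = -2 + (a + N) = -2 + (N + a) = -2 + N + a)
z = -2 (z = -2 + (-5 - 1*11) + 16 = -2 + (-5 - 11) + 16 = -2 - 16 + 16 = -2)
O = 2 (O = 2*(-1*(-3))/3 = (⅔)*3 = 2)
z*O = -2*2 = -4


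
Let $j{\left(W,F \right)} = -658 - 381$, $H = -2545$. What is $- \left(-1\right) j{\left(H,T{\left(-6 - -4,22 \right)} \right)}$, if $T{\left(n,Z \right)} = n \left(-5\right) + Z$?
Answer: $-1039$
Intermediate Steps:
$T{\left(n,Z \right)} = Z - 5 n$ ($T{\left(n,Z \right)} = - 5 n + Z = Z - 5 n$)
$j{\left(W,F \right)} = -1039$ ($j{\left(W,F \right)} = -658 - 381 = -1039$)
$- \left(-1\right) j{\left(H,T{\left(-6 - -4,22 \right)} \right)} = - \left(-1\right) \left(-1039\right) = \left(-1\right) 1039 = -1039$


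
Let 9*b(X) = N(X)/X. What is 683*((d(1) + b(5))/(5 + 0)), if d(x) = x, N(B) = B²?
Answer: 9562/45 ≈ 212.49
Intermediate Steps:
b(X) = X/9 (b(X) = (X²/X)/9 = X/9)
683*((d(1) + b(5))/(5 + 0)) = 683*((1 + (⅑)*5)/(5 + 0)) = 683*((1 + 5/9)/5) = 683*((14/9)*(⅕)) = 683*(14/45) = 9562/45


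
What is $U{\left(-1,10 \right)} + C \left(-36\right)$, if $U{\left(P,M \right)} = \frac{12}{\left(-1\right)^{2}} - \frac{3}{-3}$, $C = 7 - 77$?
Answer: $2533$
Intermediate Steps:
$C = -70$ ($C = 7 - 77 = -70$)
$U{\left(P,M \right)} = 13$ ($U{\left(P,M \right)} = \frac{12}{1} - -1 = 12 \cdot 1 + 1 = 12 + 1 = 13$)
$U{\left(-1,10 \right)} + C \left(-36\right) = 13 - -2520 = 13 + 2520 = 2533$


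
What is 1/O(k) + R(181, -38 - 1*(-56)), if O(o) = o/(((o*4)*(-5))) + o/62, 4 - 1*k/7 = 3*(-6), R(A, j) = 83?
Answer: 125867/1509 ≈ 83.411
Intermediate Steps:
k = 154 (k = 28 - 21*(-6) = 28 - 7*(-18) = 28 + 126 = 154)
O(o) = -1/20 + o/62 (O(o) = o/(((4*o)*(-5))) + o*(1/62) = o/((-20*o)) + o/62 = o*(-1/(20*o)) + o/62 = -1/20 + o/62)
1/O(k) + R(181, -38 - 1*(-56)) = 1/(-1/20 + (1/62)*154) + 83 = 1/(-1/20 + 77/31) + 83 = 1/(1509/620) + 83 = 620/1509 + 83 = 125867/1509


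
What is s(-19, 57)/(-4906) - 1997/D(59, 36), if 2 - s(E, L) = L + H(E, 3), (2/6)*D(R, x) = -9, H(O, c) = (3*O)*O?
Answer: 4914004/66231 ≈ 74.195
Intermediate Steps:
H(O, c) = 3*O²
D(R, x) = -27 (D(R, x) = 3*(-9) = -27)
s(E, L) = 2 - L - 3*E² (s(E, L) = 2 - (L + 3*E²) = 2 + (-L - 3*E²) = 2 - L - 3*E²)
s(-19, 57)/(-4906) - 1997/D(59, 36) = (2 - 1*57 - 3*(-19)²)/(-4906) - 1997/(-27) = (2 - 57 - 3*361)*(-1/4906) - 1997*(-1/27) = (2 - 57 - 1083)*(-1/4906) + 1997/27 = -1138*(-1/4906) + 1997/27 = 569/2453 + 1997/27 = 4914004/66231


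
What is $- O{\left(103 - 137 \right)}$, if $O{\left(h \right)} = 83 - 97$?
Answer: $14$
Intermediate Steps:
$O{\left(h \right)} = -14$
$- O{\left(103 - 137 \right)} = \left(-1\right) \left(-14\right) = 14$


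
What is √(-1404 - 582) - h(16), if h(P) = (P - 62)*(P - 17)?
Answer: -46 + I*√1986 ≈ -46.0 + 44.565*I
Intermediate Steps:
h(P) = (-62 + P)*(-17 + P)
√(-1404 - 582) - h(16) = √(-1404 - 582) - (1054 + 16² - 79*16) = √(-1986) - (1054 + 256 - 1264) = I*√1986 - 1*46 = I*√1986 - 46 = -46 + I*√1986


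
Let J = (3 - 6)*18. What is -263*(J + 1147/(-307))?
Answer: 4661675/307 ≈ 15185.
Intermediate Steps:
J = -54 (J = -3*18 = -54)
-263*(J + 1147/(-307)) = -263*(-54 + 1147/(-307)) = -263*(-54 + 1147*(-1/307)) = -263*(-54 - 1147/307) = -263*(-17725/307) = 4661675/307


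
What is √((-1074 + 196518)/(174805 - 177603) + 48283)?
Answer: √94362822805/1399 ≈ 219.57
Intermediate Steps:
√((-1074 + 196518)/(174805 - 177603) + 48283) = √(195444/(-2798) + 48283) = √(195444*(-1/2798) + 48283) = √(-97722/1399 + 48283) = √(67450195/1399) = √94362822805/1399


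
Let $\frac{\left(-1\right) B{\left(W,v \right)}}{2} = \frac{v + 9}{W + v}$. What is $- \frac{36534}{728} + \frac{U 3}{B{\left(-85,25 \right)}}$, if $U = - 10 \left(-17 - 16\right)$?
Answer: $\frac{5094861}{6188} \approx 823.35$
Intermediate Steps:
$B{\left(W,v \right)} = - \frac{2 \left(9 + v\right)}{W + v}$ ($B{\left(W,v \right)} = - 2 \frac{v + 9}{W + v} = - 2 \frac{9 + v}{W + v} = - \frac{2 \left(9 + v\right)}{W + v}$)
$U = 330$ ($U = \left(-10\right) \left(-33\right) = 330$)
$- \frac{36534}{728} + \frac{U 3}{B{\left(-85,25 \right)}} = - \frac{36534}{728} + \frac{330 \cdot 3}{2 \frac{1}{-85 + 25} \left(-9 - 25\right)} = \left(-36534\right) \frac{1}{728} + \frac{990}{2 \frac{1}{-60} \left(-9 - 25\right)} = - \frac{18267}{364} + \frac{990}{2 \left(- \frac{1}{60}\right) \left(-34\right)} = - \frac{18267}{364} + \frac{990}{\frac{17}{15}} = - \frac{18267}{364} + 990 \cdot \frac{15}{17} = - \frac{18267}{364} + \frac{14850}{17} = \frac{5094861}{6188}$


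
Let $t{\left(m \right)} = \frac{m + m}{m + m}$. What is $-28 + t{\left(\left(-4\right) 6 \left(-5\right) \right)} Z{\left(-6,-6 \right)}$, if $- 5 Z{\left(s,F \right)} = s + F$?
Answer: $- \frac{128}{5} \approx -25.6$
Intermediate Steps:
$Z{\left(s,F \right)} = - \frac{F}{5} - \frac{s}{5}$ ($Z{\left(s,F \right)} = - \frac{s + F}{5} = - \frac{F + s}{5} = - \frac{F}{5} - \frac{s}{5}$)
$t{\left(m \right)} = 1$ ($t{\left(m \right)} = \frac{2 m}{2 m} = 2 m \frac{1}{2 m} = 1$)
$-28 + t{\left(\left(-4\right) 6 \left(-5\right) \right)} Z{\left(-6,-6 \right)} = -28 + 1 \left(\left(- \frac{1}{5}\right) \left(-6\right) - - \frac{6}{5}\right) = -28 + 1 \left(\frac{6}{5} + \frac{6}{5}\right) = -28 + 1 \cdot \frac{12}{5} = -28 + \frac{12}{5} = - \frac{128}{5}$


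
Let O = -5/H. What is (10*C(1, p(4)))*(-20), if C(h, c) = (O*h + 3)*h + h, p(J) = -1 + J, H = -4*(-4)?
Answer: -1475/2 ≈ -737.50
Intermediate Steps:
H = 16
O = -5/16 ≈ -0.31250
C(h, c) = h + h*(3 - 5*h/16) (C(h, c) = (-5*h/16 + 3)*h + h = (3 - 5*h/16)*h + h = h*(3 - 5*h/16) + h = h + h*(3 - 5*h/16))
(10*C(1, p(4)))*(-20) = (10*((1/16)*1*(64 - 5*1)))*(-20) = (10*((1/16)*1*(64 - 5)))*(-20) = (10*((1/16)*1*59))*(-20) = (10*(59/16))*(-20) = (295/8)*(-20) = -1475/2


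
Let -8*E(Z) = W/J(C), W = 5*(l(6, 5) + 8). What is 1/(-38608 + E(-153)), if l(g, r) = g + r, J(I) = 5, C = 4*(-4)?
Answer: -8/308883 ≈ -2.5900e-5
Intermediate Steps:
C = -16
W = 95 (W = 5*((6 + 5) + 8) = 5*(11 + 8) = 5*19 = 95)
E(Z) = -19/8 (E(Z) = -95/(8*5) = -1/8*19 = -19/8)
1/(-38608 + E(-153)) = 1/(-38608 - 19/8) = 1/(-308883/8) = -8/308883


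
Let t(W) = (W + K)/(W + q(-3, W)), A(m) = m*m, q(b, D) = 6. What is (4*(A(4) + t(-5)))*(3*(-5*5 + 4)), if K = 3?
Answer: -3528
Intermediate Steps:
A(m) = m²
t(W) = (3 + W)/(6 + W) (t(W) = (W + 3)/(W + 6) = (3 + W)/(6 + W))
(4*(A(4) + t(-5)))*(3*(-5*5 + 4)) = (4*(4² + (3 - 5)/(6 - 5)))*(3*(-5*5 + 4)) = (4*(16 - 2/1))*(3*(-25 + 4)) = (4*(16 + 1*(-2)))*(3*(-21)) = (4*(16 - 2))*(-63) = (4*14)*(-63) = 56*(-63) = -3528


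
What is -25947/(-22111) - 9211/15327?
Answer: 194025248/338895297 ≈ 0.57252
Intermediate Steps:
-25947/(-22111) - 9211/15327 = -25947*(-1/22111) - 9211*1/15327 = 25947/22111 - 9211/15327 = 194025248/338895297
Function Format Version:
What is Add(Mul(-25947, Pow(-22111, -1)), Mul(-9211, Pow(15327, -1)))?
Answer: Rational(194025248, 338895297) ≈ 0.57252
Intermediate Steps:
Add(Mul(-25947, Pow(-22111, -1)), Mul(-9211, Pow(15327, -1))) = Add(Mul(-25947, Rational(-1, 22111)), Mul(-9211, Rational(1, 15327))) = Add(Rational(25947, 22111), Rational(-9211, 15327)) = Rational(194025248, 338895297)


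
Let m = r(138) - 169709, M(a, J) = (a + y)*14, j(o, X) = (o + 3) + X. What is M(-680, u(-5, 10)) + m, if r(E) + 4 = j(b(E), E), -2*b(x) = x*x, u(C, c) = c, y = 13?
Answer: -188432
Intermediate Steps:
b(x) = -x**2/2 (b(x) = -x*x/2 = -x**2/2)
j(o, X) = 3 + X + o (j(o, X) = (3 + o) + X = 3 + X + o)
M(a, J) = 182 + 14*a (M(a, J) = (a + 13)*14 = (13 + a)*14 = 182 + 14*a)
r(E) = -1 + E - E**2/2 (r(E) = -4 + (3 + E - E**2/2) = -1 + E - E**2/2)
m = -179094 (m = (-1 + 138 - 1/2*138**2) - 169709 = (-1 + 138 - 1/2*19044) - 169709 = (-1 + 138 - 9522) - 169709 = -9385 - 169709 = -179094)
M(-680, u(-5, 10)) + m = (182 + 14*(-680)) - 179094 = (182 - 9520) - 179094 = -9338 - 179094 = -188432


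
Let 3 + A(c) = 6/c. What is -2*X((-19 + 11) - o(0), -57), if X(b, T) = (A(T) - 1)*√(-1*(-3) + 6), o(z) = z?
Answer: 468/19 ≈ 24.632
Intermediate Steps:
A(c) = -3 + 6/c
X(b, T) = -12 + 18/T (X(b, T) = ((-3 + 6/T) - 1)*√(-1*(-3) + 6) = (-4 + 6/T)*√(3 + 6) = (-4 + 6/T)*√9 = (-4 + 6/T)*3 = -12 + 18/T)
-2*X((-19 + 11) - o(0), -57) = -2*(-12 + 18/(-57)) = -2*(-12 + 18*(-1/57)) = -2*(-12 - 6/19) = -2*(-234/19) = 468/19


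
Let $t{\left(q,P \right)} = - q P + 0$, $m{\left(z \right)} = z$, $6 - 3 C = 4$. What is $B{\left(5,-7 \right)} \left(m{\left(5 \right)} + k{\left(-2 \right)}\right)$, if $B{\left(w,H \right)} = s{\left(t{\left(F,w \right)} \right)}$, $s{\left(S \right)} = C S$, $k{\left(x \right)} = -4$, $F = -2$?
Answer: $\frac{20}{3} \approx 6.6667$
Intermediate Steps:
$C = \frac{2}{3}$ ($C = 2 - \frac{4}{3} = \frac{2}{3} \approx 0.66667$)
$t{\left(q,P \right)} = - P q$ ($t{\left(q,P \right)} = - P q + 0 = - P q$)
$s{\left(S \right)} = \frac{2 S}{3}$
$B{\left(w,H \right)} = \frac{4 w}{3}$ ($B{\left(w,H \right)} = \frac{2 \left(\left(-1\right) w \left(-2\right)\right)}{3} = \frac{2 \cdot 2 w}{3} = \frac{4 w}{3}$)
$B{\left(5,-7 \right)} \left(m{\left(5 \right)} + k{\left(-2 \right)}\right) = \frac{4}{3} \cdot 5 \left(5 - 4\right) = \frac{20}{3} \cdot 1 = \frac{20}{3}$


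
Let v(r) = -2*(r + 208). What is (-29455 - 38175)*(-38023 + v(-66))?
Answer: 2590702410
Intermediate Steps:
v(r) = -416 - 2*r (v(r) = -2*(208 + r) = -416 - 2*r)
(-29455 - 38175)*(-38023 + v(-66)) = (-29455 - 38175)*(-38023 + (-416 - 2*(-66))) = -67630*(-38023 + (-416 + 132)) = -67630*(-38023 - 284) = -67630*(-38307) = 2590702410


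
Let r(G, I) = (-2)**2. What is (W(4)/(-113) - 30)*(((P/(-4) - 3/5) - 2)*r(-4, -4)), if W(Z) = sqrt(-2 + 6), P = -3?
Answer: 125504/565 ≈ 222.13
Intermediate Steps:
r(G, I) = 4
W(Z) = 2 (W(Z) = sqrt(4) = 2)
(W(4)/(-113) - 30)*(((P/(-4) - 3/5) - 2)*r(-4, -4)) = (2/(-113) - 30)*(((-3/(-4) - 3/5) - 2)*4) = (2*(-1/113) - 30)*(((-3*(-1/4) - 3*1/5) - 2)*4) = (-2/113 - 30)*(((3/4 - 3/5) - 2)*4) = -3392*(3/20 - 2)*4/113 = -(-31376)*4/565 = -3392/113*(-37/5) = 125504/565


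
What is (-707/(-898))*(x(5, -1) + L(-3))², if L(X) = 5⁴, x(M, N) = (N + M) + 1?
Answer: 140304150/449 ≈ 3.1248e+5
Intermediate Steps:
x(M, N) = 1 + M + N (x(M, N) = (M + N) + 1 = 1 + M + N)
L(X) = 625
(-707/(-898))*(x(5, -1) + L(-3))² = (-707/(-898))*((1 + 5 - 1) + 625)² = (-707*(-1/898))*(5 + 625)² = (707/898)*630² = (707/898)*396900 = 140304150/449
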